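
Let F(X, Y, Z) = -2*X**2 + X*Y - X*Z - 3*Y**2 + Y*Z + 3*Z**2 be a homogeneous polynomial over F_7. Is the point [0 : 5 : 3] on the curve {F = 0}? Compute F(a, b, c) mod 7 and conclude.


F(0,5,3) ≡ 2 (mod 7); P is NOT on the curve.

Evaluate F(0, 5, 3) term-by-term (mod 7).
  -2*X**2 ↦ -2·0·1·1 = 0
  X*Y ↦ 1·0·5·1 = 0
  -X*Z ↦ -1·0·1·3 = 0
  -3*Y**2 ↦ -3·1·25·1 = -75
  Y*Z ↦ 1·1·5·3 = 15
  3*Z**2 ↦ 3·1·1·9 = 27
Sum: F(0, 5, 3) = (0) + (0) + (0) + (-75) + (15) + (27) = -33.
Reducing mod 7: -33 ≡ 2 (mod 7).
Since F(a, b, c) ≡ 2 ≠ 0 (mod 7), P does NOT lie on the curve.


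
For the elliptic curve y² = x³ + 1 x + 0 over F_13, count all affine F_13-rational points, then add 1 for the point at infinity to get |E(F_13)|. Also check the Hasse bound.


Affine points = {(0, 0), (2, 6), (2, 7), (3, 2), (3, 11), (4, 4), (4, 9), (5, 0), (6, 1), (6, 12), (7, 5), (7, 8), (8, 0), (9, 6), (9, 7), (10, 3), (10, 10), (11, 4), (11, 9)}; affine count = 19; |E(F_13)| = 20.

Discriminant check: Δ ∝ 4a³ + 27b² = 4·1³ + 27·0² = 4·1 + 27·0 ≡ 4 (mod 13). Nonzero ⇒ E is nonsingular.
For each x ∈ F_13, compute rhs = x³ + 1·x + 0 mod 13, then count y ∈ F_13 with y² ≡ rhs.
  x = 0: rhs = 0, matching y values: 0 (1 points).
  x = 1: rhs = 2, matching y values: none (0 points).
  x = 2: rhs = 10, matching y values: 6, 7 (2 points).
  x = 3: rhs = 4, matching y values: 2, 11 (2 points).
  x = 4: rhs = 3, matching y values: 4, 9 (2 points).
  x = 5: rhs = 0, matching y values: 0 (1 points).
  x = 6: rhs = 1, matching y values: 1, 12 (2 points).
  x = 7: rhs = 12, matching y values: 5, 8 (2 points).
  x = 8: rhs = 0, matching y values: 0 (1 points).
  x = 9: rhs = 10, matching y values: 6, 7 (2 points).
  x = 10: rhs = 9, matching y values: 3, 10 (2 points).
  x = 11: rhs = 3, matching y values: 4, 9 (2 points).
  x = 12: rhs = 11, matching y values: none (0 points).
Total affine count: 19.
Full point count |E(F_13)| = 19 + 1 = 20.
Hasse bound: |20 − (13+1)| = |6| = 6 ≤ 2√13 ≈ 7.2111 ✓.


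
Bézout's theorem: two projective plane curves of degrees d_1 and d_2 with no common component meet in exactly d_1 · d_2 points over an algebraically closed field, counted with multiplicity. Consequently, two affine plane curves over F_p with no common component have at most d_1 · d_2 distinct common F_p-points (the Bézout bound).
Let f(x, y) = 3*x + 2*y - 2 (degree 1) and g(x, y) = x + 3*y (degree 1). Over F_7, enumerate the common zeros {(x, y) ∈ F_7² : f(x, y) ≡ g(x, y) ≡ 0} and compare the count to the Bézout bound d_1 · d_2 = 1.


Common zeros: ∅; count = 0; Bézout bound = 1.

deg(f) = 1, deg(g) = 1, so Bézout bound = 1.
Scan x ∈ F_7. For each x, list the y ∈ F_7 with f(x, y) ≡ 0 and those with g(x, y) ≡ 0 (mod 7); the common zeros in that column are the intersection.
  x = 0: f ≡ 0 at y ∈ {1}; g ≡ 0 at y ∈ {0}; common: ∅.
  x = 1: f ≡ 0 at y ∈ {3}; g ≡ 0 at y ∈ {2}; common: ∅.
  x = 2: f ≡ 0 at y ∈ {5}; g ≡ 0 at y ∈ {4}; common: ∅.
  x = 3: f ≡ 0 at y ∈ {0}; g ≡ 0 at y ∈ {6}; common: ∅.
  x = 4: f ≡ 0 at y ∈ {2}; g ≡ 0 at y ∈ {1}; common: ∅.
  x = 5: f ≡ 0 at y ∈ {4}; g ≡ 0 at y ∈ {3}; common: ∅.
  x = 6: f ≡ 0 at y ∈ {6}; g ≡ 0 at y ∈ {5}; common: ∅.
Collecting: common zeros = ∅, so the count is 0.
Comparison with the Bézout bound: 0 ≤ 1 = deg(f)·deg(g), as expected for curves with no common component (the affine F_7-count falls short of the bound because intersections may lie at infinity, over extension fields, or carry multiplicity).


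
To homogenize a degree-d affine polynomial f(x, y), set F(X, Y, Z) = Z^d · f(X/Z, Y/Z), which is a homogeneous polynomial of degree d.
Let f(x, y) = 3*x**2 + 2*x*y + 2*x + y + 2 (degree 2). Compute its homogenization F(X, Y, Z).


F(X, Y, Z) = 3*X**2 + 2*X*Y + 2*X*Z + Y*Z + 2*Z**2

deg(f) = 2.
Substitute x = X/Z, y = Y/Z into f, then multiply by Z^2.
  monomial 3·x^2·y^0 ↦ 3·X^2·Y^0·Z^0.
  monomial 2·x^1·y^1 ↦ 2·X^1·Y^1·Z^0.
  monomial 2·x^1·y^0 ↦ 2·X^1·Y^0·Z^1.
  monomial 1·x^0·y^1 ↦ 1·X^0·Y^1·Z^1.
  monomial 2·x^0·y^0 ↦ 2·X^0·Y^0·Z^2.
Collecting: F(X, Y, Z) = 3*X**2 + 2*X*Y + 2*X*Z + Y*Z + 2*Z**2.


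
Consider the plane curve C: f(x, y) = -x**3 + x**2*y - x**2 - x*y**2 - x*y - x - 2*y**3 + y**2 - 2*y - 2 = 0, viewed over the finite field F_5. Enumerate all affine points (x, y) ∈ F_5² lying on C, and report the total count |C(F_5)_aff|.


Affine F_5-points: {(0, 1), (1, 0), (1, 2), (1, 3), (2, 4), (3, 4)}; count = 6.

For each of the 25 pairs (x, y) ∈ F_5², evaluate f(x, y) mod 5. Record the zeros.
  x = 0: [0↦3, 1↦0, 2↦2, 3↦2, 4↦3]  zeros at y ∈ {1}
  x = 1: [0↦0, 1↦1, 2↦0, 3↦0, 4↦4]  zeros at y ∈ {0, 2, 3}
  x = 2: [0↦4, 1↦1, 2↦4, 3↦1, 4↦0]  zeros at y ∈ {4}
  x = 3: [0↦4, 1↦4, 2↦3, 3↦4, 4↦0]  zeros at y ∈ {4}
  x = 4: [0↦4, 1↦4, 2↦1, 3↦3, 4↦3]  zeros at y ∈ ∅
Collecting zeros: affine points = {(0, 1), (1, 0), (1, 2), (1, 3), (2, 4), (3, 4)}.
Total count |C(F_5)_aff| = 6.


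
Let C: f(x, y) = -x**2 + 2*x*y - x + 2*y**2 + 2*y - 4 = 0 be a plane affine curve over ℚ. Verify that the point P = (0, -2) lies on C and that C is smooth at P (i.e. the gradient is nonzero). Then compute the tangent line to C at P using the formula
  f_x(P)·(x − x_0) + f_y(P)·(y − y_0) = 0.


Tangent line at P: -5*x - 6*y - 12 = 0.

Step 1: f(0, -2) = 0, so P lies on C.
Step 2: partial derivatives
  f_x(x, y) = -2*x + 2*y - 1, f_y(x, y) = 2*x + 4*y + 2.
  f_x(P) = -5, f_y(P) = -6 (gradient nonzero, so P is smooth).
Step 3: tangent line at P: -5·(x − 0) + -6·(y − -2) = 0.
Expanding: -5*x - 6*y - 12 = 0.


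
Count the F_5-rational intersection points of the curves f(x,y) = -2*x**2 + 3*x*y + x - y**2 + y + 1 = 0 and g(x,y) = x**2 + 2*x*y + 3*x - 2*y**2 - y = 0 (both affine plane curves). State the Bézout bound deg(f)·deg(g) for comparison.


Common zeros: {(2, 0)}; count = 1; Bézout bound = 4.

deg(f) = 2, deg(g) = 2, so Bézout bound = 4.
Scan x ∈ F_5. For each x, list the y ∈ F_5 with f(x, y) ≡ 0 and those with g(x, y) ≡ 0 (mod 5); the common zeros in that column are the intersection.
  x = 0: f ≡ 0 at y ∈ {3}; g ≡ 0 at y ∈ {0, 2}; common: ∅.
  x = 1: f ≡ 0 at y ∈ {0, 4}; g ≡ 0 at y ∈ ∅; common: ∅.
  x = 2: f ≡ 0 at y ∈ {0, 2}; g ≡ 0 at y ∈ {0, 4}; common: {0}.
  x = 3: f ≡ 0 at y ∈ {1, 4}; g ≡ 0 at y ∈ {2, 3}; common: ∅.
  x = 4: f ≡ 0 at y ∈ {1, 2}; g ≡ 0 at y ∈ ∅; common: ∅.
Collecting: common zeros = {(2, 0)}, so the count is 1.
Comparison with the Bézout bound: 1 ≤ 4 = deg(f)·deg(g), as expected for curves with no common component (the affine F_5-count falls short of the bound because intersections may lie at infinity, over extension fields, or carry multiplicity).


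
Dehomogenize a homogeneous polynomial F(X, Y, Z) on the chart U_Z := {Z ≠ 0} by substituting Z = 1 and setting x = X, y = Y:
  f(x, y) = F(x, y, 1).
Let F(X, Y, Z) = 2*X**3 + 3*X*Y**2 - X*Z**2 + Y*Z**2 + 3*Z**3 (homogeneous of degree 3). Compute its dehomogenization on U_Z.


f(x, y) = 2*x**3 + 3*x*y**2 - x + y + 3

On U_Z we set Z = 1. Each monomial c·X^i·Y^j·Z^k in F becomes c·x^i·y^j·1^k = c·x^i·y^j.
Substituting Z = 1: F(X, Y, 1) = 2*x**3 + 3*x*y**2 - x + y + 3.
Note: deg(f) ≤ deg(F) = 3; strict inequality happens when F is divisible by Z (lost terms).


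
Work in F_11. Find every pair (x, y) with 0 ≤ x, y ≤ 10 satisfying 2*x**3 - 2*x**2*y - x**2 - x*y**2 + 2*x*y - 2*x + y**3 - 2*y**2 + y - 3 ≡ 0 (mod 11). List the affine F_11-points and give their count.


Affine F_11-points: {(0, 4), (0, 5), (1, 6), (4, 7), (5, 5), (6, 5), (7, 10), (9, 2)}; count = 8.

For each of the 121 pairs (x, y) ∈ F_11², evaluate f(x, y) mod 11. Record the zeros.
  x = 0: [0↦8, 1↦8, 2↦10, 3↦9, 4↦0, 5↦0, 6↦4, 7↦7, 8↦4, 9↦1, 10↦4]  zeros at y ∈ {4, 5}
  x = 1: [0↦7, 1↦6, 2↦5, 3↦10, 4↦5, 5↦7, 6↦0, 7↦1, 8↦5, 9↦7, 10↦2]  zeros at y ∈ {6}
  x = 2: [0↦5, 1↦10, 2↦2, 3↦9, 4↦4, 5↦4, 6↦4, 7↦10, 8↦6, 9↦9, 10↦3]  zeros at y ∈ ∅
  x = 3: [0↦3, 1↦10, 2↦2, 3↦7, 4↦9, 5↦3, 6↦6, 7↦2, 8↦8, 9↦8, 10↦8]  zeros at y ∈ ∅
  x = 4: [0↦2, 1↦7, 2↦6, 3↦5, 4↦10, 5↦5, 6↦7, 7↦0, 8↦1, 9↦5, 10↦7]  zeros at y ∈ {7}
  x = 5: [0↦3, 1↦2, 2↦4, 3↦4, 4↦8, 5↦0, 6↦8, 7↦5, 8↦8, 9↦1, 10↦1]  zeros at y ∈ {5}
  x = 6: [0↦7, 1↦7, 2↦8, 3↦5, 4↦4, 5↦0, 6↦10, 7↦7, 8↦8, 9↦8, 10↦2]  zeros at y ∈ {5}
  x = 7: [0↦4, 1↦1, 2↦8, 3↦9, 4↦10, 5↦6, 6↦3, 7↦7, 8↦2, 9↦5, 10↦0]  zeros at y ∈ {10}
  x = 8: [0↦6, 1↦7, 2↦5, 3↦6, 4↦5, 5↦8, 6↦10, 7↦6, 8↦2, 9↦4, 10↦7]  zeros at y ∈ ∅
  x = 9: [0↦3, 1↦4, 2↦0, 3↦8, 4↦1, 5↦7, 6↦10, 7↦5, 8↦9, 9↦6, 10↦2]  zeros at y ∈ {2}
  x = 10: [0↦7, 1↦4, 2↦5, 3↦5, 4↦10, 5↦4, 6↦4, 7↦5, 8↦2, 9↦1, 10↦8]  zeros at y ∈ ∅
Collecting zeros: affine points = {(0, 4), (0, 5), (1, 6), (4, 7), (5, 5), (6, 5), (7, 10), (9, 2)}.
Total count |C(F_11)_aff| = 8.


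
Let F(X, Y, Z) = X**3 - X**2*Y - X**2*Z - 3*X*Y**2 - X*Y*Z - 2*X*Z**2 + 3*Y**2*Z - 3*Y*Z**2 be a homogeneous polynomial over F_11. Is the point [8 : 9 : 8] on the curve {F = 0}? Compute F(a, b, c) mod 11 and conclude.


F(8,9,8) ≡ 1 (mod 11); P is NOT on the curve.

Evaluate F(8, 9, 8) term-by-term (mod 11).
  X**3 ↦ 1·512·1·1 = 512
  -X**2*Y ↦ -1·64·9·1 = -576
  -X**2*Z ↦ -1·64·1·8 = -512
  -3*X*Y**2 ↦ -3·8·81·1 = -1944
  -X*Y*Z ↦ -1·8·9·8 = -576
  -2*X*Z**2 ↦ -2·8·1·64 = -1024
  3*Y**2*Z ↦ 3·1·81·8 = 1944
  -3*Y*Z**2 ↦ -3·1·9·64 = -1728
Sum: F(8, 9, 8) = (512) + (-576) + (-512) + (-1944) + (-576) + (-1024) + (1944) + (-1728) = -3904.
Reducing mod 11: -3904 ≡ 1 (mod 11).
Since F(a, b, c) ≡ 1 ≠ 0 (mod 11), P does NOT lie on the curve.


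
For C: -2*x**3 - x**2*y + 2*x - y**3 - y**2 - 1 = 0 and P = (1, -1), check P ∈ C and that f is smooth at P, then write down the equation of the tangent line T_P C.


Tangent line at P: -2*x - 2*y = 0.

Step 1: f(1, -1) = 0, so P lies on C.
Step 2: partial derivatives
  f_x(x, y) = -6*x**2 - 2*x*y + 2, f_y(x, y) = -x**2 - 3*y**2 - 2*y.
  f_x(P) = -2, f_y(P) = -2 (gradient nonzero, so P is smooth).
Step 3: tangent line at P: -2·(x − 1) + -2·(y − -1) = 0.
Expanding: -2*x - 2*y = 0.


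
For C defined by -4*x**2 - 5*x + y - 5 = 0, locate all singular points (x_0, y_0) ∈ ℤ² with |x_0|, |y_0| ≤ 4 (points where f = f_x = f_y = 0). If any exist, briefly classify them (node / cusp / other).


No singular points in the scanned grid; C is smooth there.

Compute partial derivatives:
  f_x = -8*x - 5.
  f_y = 1.
f_y = 1 is a nonzero constant, so f_y never vanishes: no point (x, y) can satisfy f = f_x = f_y = 0. In particular no (x, y) ∈ {−4, ..., 4}² is singular; the curve is smooth.


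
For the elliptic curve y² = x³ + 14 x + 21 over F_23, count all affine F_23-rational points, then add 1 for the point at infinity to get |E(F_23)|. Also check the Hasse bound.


Affine points = {(1, 6), (1, 17), (4, 7), (4, 16), (5, 3), (5, 20), (7, 5), (7, 18), (8, 1), (8, 22), (9, 5), (9, 18), (12, 10), (12, 13), (13, 10), (13, 13), (15, 8), (15, 15), (19, 4), (19, 19), (21, 10), (21, 13), (22, 11), (22, 12)}; affine count = 24; |E(F_23)| = 25.

Discriminant check: Δ ∝ 4a³ + 27b² = 4·14³ + 27·21² = 4·2744 + 27·441 ≡ 21 (mod 23). Nonzero ⇒ E is nonsingular.
For each x ∈ F_23, compute rhs = x³ + 14·x + 21 mod 23, then count y ∈ F_23 with y² ≡ rhs.
  x = 0: rhs = 21, matching y values: none (0 points).
  x = 1: rhs = 13, matching y values: 6, 17 (2 points).
  x = 2: rhs = 11, matching y values: none (0 points).
  x = 3: rhs = 21, matching y values: none (0 points).
  x = 4: rhs = 3, matching y values: 7, 16 (2 points).
  x = 5: rhs = 9, matching y values: 3, 20 (2 points).
  x = 6: rhs = 22, matching y values: none (0 points).
  x = 7: rhs = 2, matching y values: 5, 18 (2 points).
  x = 8: rhs = 1, matching y values: 1, 22 (2 points).
  x = 9: rhs = 2, matching y values: 5, 18 (2 points).
  x = 10: rhs = 11, matching y values: none (0 points).
  x = 11: rhs = 11, matching y values: none (0 points).
  x = 12: rhs = 8, matching y values: 10, 13 (2 points).
  x = 13: rhs = 8, matching y values: 10, 13 (2 points).
  x = 14: rhs = 17, matching y values: none (0 points).
  x = 15: rhs = 18, matching y values: 8, 15 (2 points).
  x = 16: rhs = 17, matching y values: none (0 points).
  x = 17: rhs = 20, matching y values: none (0 points).
  x = 18: rhs = 10, matching y values: none (0 points).
  x = 19: rhs = 16, matching y values: 4, 19 (2 points).
  x = 20: rhs = 21, matching y values: none (0 points).
  x = 21: rhs = 8, matching y values: 10, 13 (2 points).
  x = 22: rhs = 6, matching y values: 11, 12 (2 points).
Total affine count: 24.
Full point count |E(F_23)| = 24 + 1 = 25.
Hasse bound: |25 − (23+1)| = |1| = 1 ≤ 2√23 ≈ 9.5917 ✓.


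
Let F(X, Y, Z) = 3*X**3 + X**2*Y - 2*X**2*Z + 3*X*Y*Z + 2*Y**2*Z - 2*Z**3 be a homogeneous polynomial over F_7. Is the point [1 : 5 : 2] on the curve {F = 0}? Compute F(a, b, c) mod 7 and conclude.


F(1,5,2) ≡ 6 (mod 7); P is NOT on the curve.

Evaluate F(1, 5, 2) term-by-term (mod 7).
  3*X**3 ↦ 3·1·1·1 = 3
  X**2*Y ↦ 1·1·5·1 = 5
  -2*X**2*Z ↦ -2·1·1·2 = -4
  3*X*Y*Z ↦ 3·1·5·2 = 30
  2*Y**2*Z ↦ 2·1·25·2 = 100
  -2*Z**3 ↦ -2·1·1·8 = -16
Sum: F(1, 5, 2) = (3) + (5) + (-4) + (30) + (100) + (-16) = 118.
Reducing mod 7: 118 ≡ 6 (mod 7).
Since F(a, b, c) ≡ 6 ≠ 0 (mod 7), P does NOT lie on the curve.


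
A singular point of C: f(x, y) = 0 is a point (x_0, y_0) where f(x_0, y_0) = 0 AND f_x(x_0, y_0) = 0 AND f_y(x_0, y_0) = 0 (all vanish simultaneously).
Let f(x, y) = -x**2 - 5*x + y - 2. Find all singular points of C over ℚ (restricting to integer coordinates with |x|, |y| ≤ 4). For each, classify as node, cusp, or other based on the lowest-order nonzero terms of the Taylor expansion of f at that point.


No singular points in the scanned grid; C is smooth there.

Compute partial derivatives:
  f_x = -2*x - 5.
  f_y = 1.
f_y = 1 is a nonzero constant, so f_y never vanishes: no point (x, y) can satisfy f = f_x = f_y = 0. In particular no (x, y) ∈ {−4, ..., 4}² is singular; the curve is smooth.


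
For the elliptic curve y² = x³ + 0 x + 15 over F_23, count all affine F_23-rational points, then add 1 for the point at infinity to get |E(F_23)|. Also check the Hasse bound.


Affine points = {(1, 4), (1, 19), (2, 0), (5, 5), (5, 18), (6, 1), (6, 22), (7, 6), (7, 17), (9, 10), (9, 13), (10, 7), (10, 16), (11, 9), (11, 14), (12, 8), (12, 15), (13, 2), (13, 21), (15, 3), (15, 20), (17, 11), (17, 12)}; affine count = 23; |E(F_23)| = 24.

Discriminant check: Δ ∝ 4a³ + 27b² = 4·0³ + 27·15² = 4·0 + 27·225 ≡ 3 (mod 23). Nonzero ⇒ E is nonsingular.
For each x ∈ F_23, compute rhs = x³ + 0·x + 15 mod 23, then count y ∈ F_23 with y² ≡ rhs.
  x = 0: rhs = 15, matching y values: none (0 points).
  x = 1: rhs = 16, matching y values: 4, 19 (2 points).
  x = 2: rhs = 0, matching y values: 0 (1 points).
  x = 3: rhs = 19, matching y values: none (0 points).
  x = 4: rhs = 10, matching y values: none (0 points).
  x = 5: rhs = 2, matching y values: 5, 18 (2 points).
  x = 6: rhs = 1, matching y values: 1, 22 (2 points).
  x = 7: rhs = 13, matching y values: 6, 17 (2 points).
  x = 8: rhs = 21, matching y values: none (0 points).
  x = 9: rhs = 8, matching y values: 10, 13 (2 points).
  x = 10: rhs = 3, matching y values: 7, 16 (2 points).
  x = 11: rhs = 12, matching y values: 9, 14 (2 points).
  x = 12: rhs = 18, matching y values: 8, 15 (2 points).
  x = 13: rhs = 4, matching y values: 2, 21 (2 points).
  x = 14: rhs = 22, matching y values: none (0 points).
  x = 15: rhs = 9, matching y values: 3, 20 (2 points).
  x = 16: rhs = 17, matching y values: none (0 points).
  x = 17: rhs = 6, matching y values: 11, 12 (2 points).
  x = 18: rhs = 5, matching y values: none (0 points).
  x = 19: rhs = 20, matching y values: none (0 points).
  x = 20: rhs = 11, matching y values: none (0 points).
  x = 21: rhs = 7, matching y values: none (0 points).
  x = 22: rhs = 14, matching y values: none (0 points).
Total affine count: 23.
Full point count |E(F_23)| = 23 + 1 = 24.
Hasse bound: |24 − (23+1)| = |0| = 0 ≤ 2√23 ≈ 9.5917 ✓.


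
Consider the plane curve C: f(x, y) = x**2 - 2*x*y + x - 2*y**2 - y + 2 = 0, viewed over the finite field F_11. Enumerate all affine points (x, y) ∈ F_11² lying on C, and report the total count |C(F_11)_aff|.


Affine F_11-points: {(2, 4), (2, 10), (4, 0), (4, 1), (5, 4), (5, 7), (6, 0), (6, 10), (8, 1), (8, 7)}; count = 10.

For each of the 121 pairs (x, y) ∈ F_11², evaluate f(x, y) mod 11. Record the zeros.
  x = 0: [0↦2, 1↦10, 2↦3, 3↦3, 4↦10, 5↦2, 6↦1, 7↦7, 8↦9, 9↦7, 10↦1]  zeros at y ∈ ∅
  x = 1: [0↦4, 1↦10, 2↦1, 3↦10, 4↦4, 5↦5, 6↦2, 7↦6, 8↦6, 9↦2, 10↦5]  zeros at y ∈ ∅
  x = 2: [0↦8, 1↦1, 2↦1, 3↦8, 4↦0, 5↦10, 6↦5, 7↦7, 8↦5, 9↦10, 10↦0]  zeros at y ∈ {4, 10}
  x = 3: [0↦3, 1↦5, 2↦3, 3↦8, 4↦9, 5↦6, 6↦10, 7↦10, 8↦6, 9↦9, 10↦8]  zeros at y ∈ ∅
  x = 4: [0↦0, 1↦0, 2↦7, 3↦10, 4↦9, 5↦4, 6↦6, 7↦4, 8↦9, 9↦10, 10↦7]  zeros at y ∈ {0, 1}
  x = 5: [0↦10, 1↦8, 2↦2, 3↦3, 4↦0, 5↦4, 6↦4, 7↦0, 8↦3, 9↦2, 10↦8]  zeros at y ∈ {4, 7}
  x = 6: [0↦0, 1↦7, 2↦10, 3↦9, 4↦4, 5↦6, 6↦4, 7↦9, 8↦10, 9↦7, 10↦0]  zeros at y ∈ {0, 10}
  x = 7: [0↦3, 1↦8, 2↦9, 3↦6, 4↦10, 5↦10, 6↦6, 7↦9, 8↦8, 9↦3, 10↦5]  zeros at y ∈ ∅
  x = 8: [0↦8, 1↦0, 2↦10, 3↦5, 4↦7, 5↦5, 6↦10, 7↦0, 8↦8, 9↦1, 10↦1]  zeros at y ∈ {1, 7}
  x = 9: [0↦4, 1↦5, 2↦2, 3↦6, 4↦6, 5↦2, 6↦5, 7↦4, 8↦10, 9↦1, 10↦10]  zeros at y ∈ ∅
  x = 10: [0↦2, 1↦1, 2↦7, 3↦9, 4↦7, 5↦1, 6↦2, 7↦10, 8↦3, 9↦3, 10↦10]  zeros at y ∈ ∅
Collecting zeros: affine points = {(2, 4), (2, 10), (4, 0), (4, 1), (5, 4), (5, 7), (6, 0), (6, 10), (8, 1), (8, 7)}.
Total count |C(F_11)_aff| = 10.


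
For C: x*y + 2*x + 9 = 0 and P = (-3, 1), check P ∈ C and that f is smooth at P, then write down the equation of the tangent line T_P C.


Tangent line at P: 3*x - 3*y + 12 = 0.

Step 1: f(-3, 1) = 0, so P lies on C.
Step 2: partial derivatives
  f_x(x, y) = y + 2, f_y(x, y) = x.
  f_x(P) = 3, f_y(P) = -3 (gradient nonzero, so P is smooth).
Step 3: tangent line at P: 3·(x − -3) + -3·(y − 1) = 0.
Expanding: 3*x - 3*y + 12 = 0.


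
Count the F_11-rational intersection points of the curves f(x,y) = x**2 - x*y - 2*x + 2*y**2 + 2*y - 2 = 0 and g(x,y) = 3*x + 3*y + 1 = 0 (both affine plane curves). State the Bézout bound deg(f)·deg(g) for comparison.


Common zeros: {(0, 7), (7, 0)}; count = 2; Bézout bound = 2.

deg(f) = 2, deg(g) = 1, so Bézout bound = 2.
Scan x ∈ F_11. For each x, list the y ∈ F_11 with f(x, y) ≡ 0 and those with g(x, y) ≡ 0 (mod 11); the common zeros in that column are the intersection.
  x = 0: f ≡ 0 at y ∈ {3, 7}; g ≡ 0 at y ∈ {7}; common: {7}.
  x = 1: f ≡ 0 at y ∈ {1, 4}; g ≡ 0 at y ∈ {6}; common: ∅.
  x = 2: f ≡ 0 at y ∈ {1, 10}; g ≡ 0 at y ∈ {5}; common: ∅.
  x = 3: f ≡ 0 at y ∈ {8, 9}; g ≡ 0 at y ∈ {4}; common: ∅.
  x = 4: f ≡ 0 at y ∈ {6}; g ≡ 0 at y ∈ {3}; common: ∅.
  x = 5: f ≡ 0 at y ∈ {3, 4}; g ≡ 0 at y ∈ {2}; common: ∅.
  x = 6: f ≡ 0 at y ∈ {0, 2}; g ≡ 0 at y ∈ {1}; common: ∅.
  x = 7: f ≡ 0 at y ∈ {0, 8}; g ≡ 0 at y ∈ {0}; common: {0}.
  x = 8: f ≡ 0 at y ∈ {5, 9}; g ≡ 0 at y ∈ {10}; common: ∅.
  x = 9: f ≡ 0 at y ∈ {2, 7}; g ≡ 0 at y ∈ {9}; common: ∅.
  x = 10: f ≡ 0 at y ∈ {5, 10}; g ≡ 0 at y ∈ {8}; common: ∅.
Collecting: common zeros = {(0, 7), (7, 0)}, so the count is 2.
Comparison with the Bézout bound: 2 ≤ 2 = deg(f)·deg(g), as expected for curves with no common component (the bound is attained).


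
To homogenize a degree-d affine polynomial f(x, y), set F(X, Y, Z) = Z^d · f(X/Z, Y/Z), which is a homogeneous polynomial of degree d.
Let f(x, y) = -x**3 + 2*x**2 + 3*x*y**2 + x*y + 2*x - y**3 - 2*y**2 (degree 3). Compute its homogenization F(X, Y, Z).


F(X, Y, Z) = -X**3 + 2*X**2*Z + 3*X*Y**2 + X*Y*Z + 2*X*Z**2 - Y**3 - 2*Y**2*Z

deg(f) = 3.
Substitute x = X/Z, y = Y/Z into f, then multiply by Z^3.
  monomial -1·x^3·y^0 ↦ -1·X^3·Y^0·Z^0.
  monomial 2·x^2·y^0 ↦ 2·X^2·Y^0·Z^1.
  monomial 3·x^1·y^2 ↦ 3·X^1·Y^2·Z^0.
  monomial 1·x^1·y^1 ↦ 1·X^1·Y^1·Z^1.
  monomial 2·x^1·y^0 ↦ 2·X^1·Y^0·Z^2.
  monomial -1·x^0·y^3 ↦ -1·X^0·Y^3·Z^0.
  monomial -2·x^0·y^2 ↦ -2·X^0·Y^2·Z^1.
Collecting: F(X, Y, Z) = -X**3 + 2*X**2*Z + 3*X*Y**2 + X*Y*Z + 2*X*Z**2 - Y**3 - 2*Y**2*Z.


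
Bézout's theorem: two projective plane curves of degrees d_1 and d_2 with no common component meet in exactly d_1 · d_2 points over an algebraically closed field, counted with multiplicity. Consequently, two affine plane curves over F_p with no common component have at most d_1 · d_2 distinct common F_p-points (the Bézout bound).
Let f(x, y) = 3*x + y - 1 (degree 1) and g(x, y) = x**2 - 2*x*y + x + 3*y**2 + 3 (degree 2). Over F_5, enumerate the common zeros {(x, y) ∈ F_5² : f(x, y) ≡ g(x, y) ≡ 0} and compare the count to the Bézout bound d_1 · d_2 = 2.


Common zeros: {(3, 2)}; count = 1; Bézout bound = 2.

deg(f) = 1, deg(g) = 2, so Bézout bound = 2.
Scan x ∈ F_5. For each x, list the y ∈ F_5 with f(x, y) ≡ 0 and those with g(x, y) ≡ 0 (mod 5); the common zeros in that column are the intersection.
  x = 0: f ≡ 0 at y ∈ {1}; g ≡ 0 at y ∈ {2, 3}; common: ∅.
  x = 1: f ≡ 0 at y ∈ {3}; g ≡ 0 at y ∈ {0, 4}; common: ∅.
  x = 2: f ≡ 0 at y ∈ {0}; g ≡ 0 at y ∈ ∅; common: ∅.
  x = 3: f ≡ 0 at y ∈ {2}; g ≡ 0 at y ∈ {0, 2}; common: {2}.
  x = 4: f ≡ 0 at y ∈ {4}; g ≡ 0 at y ∈ ∅; common: ∅.
Collecting: common zeros = {(3, 2)}, so the count is 1.
Comparison with the Bézout bound: 1 ≤ 2 = deg(f)·deg(g), as expected for curves with no common component (the affine F_5-count falls short of the bound because intersections may lie at infinity, over extension fields, or carry multiplicity).


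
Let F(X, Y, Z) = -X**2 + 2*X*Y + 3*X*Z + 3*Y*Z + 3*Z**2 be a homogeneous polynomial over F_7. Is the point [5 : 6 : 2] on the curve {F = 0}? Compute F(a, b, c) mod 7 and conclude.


F(5,6,2) ≡ 1 (mod 7); P is NOT on the curve.

Evaluate F(5, 6, 2) term-by-term (mod 7).
  -X**2 ↦ -1·25·1·1 = -25
  2*X*Y ↦ 2·5·6·1 = 60
  3*X*Z ↦ 3·5·1·2 = 30
  3*Y*Z ↦ 3·1·6·2 = 36
  3*Z**2 ↦ 3·1·1·4 = 12
Sum: F(5, 6, 2) = (-25) + (60) + (30) + (36) + (12) = 113.
Reducing mod 7: 113 ≡ 1 (mod 7).
Since F(a, b, c) ≡ 1 ≠ 0 (mod 7), P does NOT lie on the curve.


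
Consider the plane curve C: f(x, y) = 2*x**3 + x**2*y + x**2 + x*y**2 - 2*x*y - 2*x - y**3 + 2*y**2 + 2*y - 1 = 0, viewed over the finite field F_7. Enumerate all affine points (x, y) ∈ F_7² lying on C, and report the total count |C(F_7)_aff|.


Affine F_7-points: {(0, 6), (1, 0), (2, 5), (3, 0), (4, 5), (5, 1), (5, 5), (6, 0), (6, 4)}; count = 9.

For each of the 49 pairs (x, y) ∈ F_7², evaluate f(x, y) mod 7. Record the zeros.
  x = 0: [0↦6, 1↦2, 2↦3, 3↦3, 4↦3, 5↦4, 6↦0]  zeros at y ∈ {6}
  x = 1: [0↦0, 1↦3, 2↦6, 3↦3, 4↦2, 5↦4, 6↦3]  zeros at y ∈ {0}
  x = 2: [0↦1, 1↦6, 2↦6, 3↦2, 4↦2, 5↦0, 6↦4]  zeros at y ∈ {5}
  x = 3: [0↦0, 1↦2, 2↦1, 3↦5, 4↦1, 5↦4, 6↦1]  zeros at y ∈ {0}
  x = 4: [0↦2, 1↦3, 2↦3, 3↦3, 4↦4, 5↦0, 6↦6]  zeros at y ∈ {5}
  x = 5: [0↦5, 1↦0, 2↦3, 3↦1, 4↦2, 5↦0, 6↦3]  zeros at y ∈ {1, 5}
  x = 6: [0↦0, 1↦5, 2↦6, 3↦4, 4↦0, 5↦2, 6↦4]  zeros at y ∈ {0, 4}
Collecting zeros: affine points = {(0, 6), (1, 0), (2, 5), (3, 0), (4, 5), (5, 1), (5, 5), (6, 0), (6, 4)}.
Total count |C(F_7)_aff| = 9.


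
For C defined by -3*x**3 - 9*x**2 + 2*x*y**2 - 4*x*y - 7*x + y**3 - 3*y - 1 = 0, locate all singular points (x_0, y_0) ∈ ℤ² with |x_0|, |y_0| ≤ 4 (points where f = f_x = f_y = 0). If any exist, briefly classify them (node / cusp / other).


Singular points: {(-1, 1)}; classification: cusp.

Compute partial derivatives:
  f_x = -9*x**2 - 18*x + 2*y**2 - 4*y - 7.
  f_y = 4*x*y - 4*x + 3*y**2 - 3.
Scan x_0 ∈ {−4, ..., 4}. For each x_0, f_y(x_0, y) is a polynomial in y; find its integer roots y ∈ {−4, ..., 4}, then test f_x and f at those candidates.
  x = -4: f_y(-4, y) = 3*y**2 - 16*y + 13; vanishes at y ∈ {1}. (-4, 1): f_x = -81 ≠ 0.
  x = -3: f_y(-3, y) = 3*y**2 - 12*y + 9; vanishes at y ∈ {1, 3}. (-3, 1): f_x = -36 ≠ 0; (-3, 3): f_x = -28 ≠ 0.
  x = -2: f_y(-2, y) = 3*y**2 - 8*y + 5; vanishes at y ∈ {1}. (-2, 1): f_x = -9 ≠ 0.
  x = -1: f_y(-1, y) = 3*y**2 - 4*y + 1; vanishes at y ∈ {1}. (-1, 1): f_x = 0, f = 0 — SINGULAR.
  x = 0: f_y(0, y) = 3*y**2 - 3; vanishes at y ∈ {-1, 1}. (0, -1): f_x = -1 ≠ 0; (0, 1): f_x = -9 ≠ 0.
  x = 1: f_y(1, y) = 3*y**2 + 4*y - 7; vanishes at y ∈ {1}. (1, 1): f_x = -36 ≠ 0.
  x = 2: f_y(2, y) = 3*y**2 + 8*y - 11; vanishes at y ∈ {1}. (2, 1): f_x = -81 ≠ 0.
  x = 3: f_y(3, y) = 3*y**2 + 12*y - 15; vanishes at y ∈ {1}. (3, 1): f_x = -144 ≠ 0.
  x = 4: f_y(4, y) = 3*y**2 + 16*y - 19; vanishes at y ∈ {1}. (4, 1): f_x = -225 ≠ 0.
Only singular point on the grid: (-1, 1).
Classify: substitute x = -1 + u, y = 1 + v and expand: f = -3*u**3 + 2*u*v**2 + v**3 + v**2.
No constant or linear terms (consistent with a singular point). Quadratic part: v**2. Cubic part: -3*u**3 + 2*u*v**2 + v**3.
The quadratic part v**2 is a perfect square, so there is a single (double) tangent line v = 0, i.e. y = 1. Restricting the cubic part to that line (v = 0) leaves -3*u**3 ≠ 0, so f is not divisible by v and the branch is v² ≈ 3*u**3 to lowest order — this is a cusp.
Classification: cusp.


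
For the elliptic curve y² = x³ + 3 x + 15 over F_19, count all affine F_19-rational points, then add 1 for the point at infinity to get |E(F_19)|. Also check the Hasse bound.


Affine points = {(1, 0), (8, 0), (9, 7), (9, 12), (10, 0), (11, 7), (11, 12), (13, 3), (13, 16), (16, 6), (16, 13), (17, 1), (17, 18), (18, 7), (18, 12)}; affine count = 15; |E(F_19)| = 16.

Discriminant check: Δ ∝ 4a³ + 27b² = 4·3³ + 27·15² = 4·27 + 27·225 ≡ 8 (mod 19). Nonzero ⇒ E is nonsingular.
For each x ∈ F_19, compute rhs = x³ + 3·x + 15 mod 19, then count y ∈ F_19 with y² ≡ rhs.
  x = 0: rhs = 15, matching y values: none (0 points).
  x = 1: rhs = 0, matching y values: 0 (1 points).
  x = 2: rhs = 10, matching y values: none (0 points).
  x = 3: rhs = 13, matching y values: none (0 points).
  x = 4: rhs = 15, matching y values: none (0 points).
  x = 5: rhs = 3, matching y values: none (0 points).
  x = 6: rhs = 2, matching y values: none (0 points).
  x = 7: rhs = 18, matching y values: none (0 points).
  x = 8: rhs = 0, matching y values: 0 (1 points).
  x = 9: rhs = 11, matching y values: 7, 12 (2 points).
  x = 10: rhs = 0, matching y values: 0 (1 points).
  x = 11: rhs = 11, matching y values: 7, 12 (2 points).
  x = 12: rhs = 12, matching y values: none (0 points).
  x = 13: rhs = 9, matching y values: 3, 16 (2 points).
  x = 14: rhs = 8, matching y values: none (0 points).
  x = 15: rhs = 15, matching y values: none (0 points).
  x = 16: rhs = 17, matching y values: 6, 13 (2 points).
  x = 17: rhs = 1, matching y values: 1, 18 (2 points).
  x = 18: rhs = 11, matching y values: 7, 12 (2 points).
Total affine count: 15.
Full point count |E(F_19)| = 15 + 1 = 16.
Hasse bound: |16 − (19+1)| = |-4| = 4 ≤ 2√19 ≈ 8.7178 ✓.


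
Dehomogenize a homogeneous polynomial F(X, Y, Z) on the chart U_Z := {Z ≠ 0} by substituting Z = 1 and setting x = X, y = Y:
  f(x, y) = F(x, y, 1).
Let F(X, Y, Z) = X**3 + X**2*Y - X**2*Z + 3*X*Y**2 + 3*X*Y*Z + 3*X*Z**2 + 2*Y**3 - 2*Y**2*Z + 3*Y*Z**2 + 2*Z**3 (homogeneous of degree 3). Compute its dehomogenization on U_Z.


f(x, y) = x**3 + x**2*y - x**2 + 3*x*y**2 + 3*x*y + 3*x + 2*y**3 - 2*y**2 + 3*y + 2

On U_Z we set Z = 1. Each monomial c·X^i·Y^j·Z^k in F becomes c·x^i·y^j·1^k = c·x^i·y^j.
Substituting Z = 1: F(X, Y, 1) = x**3 + x**2*y - x**2 + 3*x*y**2 + 3*x*y + 3*x + 2*y**3 - 2*y**2 + 3*y + 2.
Note: deg(f) ≤ deg(F) = 3; strict inequality happens when F is divisible by Z (lost terms).


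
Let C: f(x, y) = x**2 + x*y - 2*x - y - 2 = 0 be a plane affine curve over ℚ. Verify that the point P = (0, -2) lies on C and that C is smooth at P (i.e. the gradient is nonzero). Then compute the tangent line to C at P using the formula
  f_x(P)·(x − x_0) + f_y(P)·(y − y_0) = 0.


Tangent line at P: -4*x - y - 2 = 0.

Step 1: f(0, -2) = 0, so P lies on C.
Step 2: partial derivatives
  f_x(x, y) = 2*x + y - 2, f_y(x, y) = x - 1.
  f_x(P) = -4, f_y(P) = -1 (gradient nonzero, so P is smooth).
Step 3: tangent line at P: -4·(x − 0) + -1·(y − -2) = 0.
Expanding: -4*x - y - 2 = 0.


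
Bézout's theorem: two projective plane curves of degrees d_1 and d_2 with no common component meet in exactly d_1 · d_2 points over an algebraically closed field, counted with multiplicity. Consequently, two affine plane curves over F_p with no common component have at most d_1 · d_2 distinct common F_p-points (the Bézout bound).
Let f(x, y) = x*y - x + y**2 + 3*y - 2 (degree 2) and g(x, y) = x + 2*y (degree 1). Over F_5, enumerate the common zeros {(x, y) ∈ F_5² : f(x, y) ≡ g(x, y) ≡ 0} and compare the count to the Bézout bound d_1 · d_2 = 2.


Common zeros: ∅; count = 0; Bézout bound = 2.

deg(f) = 2, deg(g) = 1, so Bézout bound = 2.
Scan x ∈ F_5. For each x, list the y ∈ F_5 with f(x, y) ≡ 0 and those with g(x, y) ≡ 0 (mod 5); the common zeros in that column are the intersection.
  x = 0: f ≡ 0 at y ∈ ∅; g ≡ 0 at y ∈ {0}; common: ∅.
  x = 1: f ≡ 0 at y ∈ ∅; g ≡ 0 at y ∈ {2}; common: ∅.
  x = 2: f ≡ 0 at y ∈ {2, 3}; g ≡ 0 at y ∈ {4}; common: ∅.
  x = 3: f ≡ 0 at y ∈ {0, 4}; g ≡ 0 at y ∈ {1}; common: ∅.
  x = 4: f ≡ 0 at y ∈ ∅; g ≡ 0 at y ∈ {3}; common: ∅.
Collecting: common zeros = ∅, so the count is 0.
Comparison with the Bézout bound: 0 ≤ 2 = deg(f)·deg(g), as expected for curves with no common component (the affine F_5-count falls short of the bound because intersections may lie at infinity, over extension fields, or carry multiplicity).


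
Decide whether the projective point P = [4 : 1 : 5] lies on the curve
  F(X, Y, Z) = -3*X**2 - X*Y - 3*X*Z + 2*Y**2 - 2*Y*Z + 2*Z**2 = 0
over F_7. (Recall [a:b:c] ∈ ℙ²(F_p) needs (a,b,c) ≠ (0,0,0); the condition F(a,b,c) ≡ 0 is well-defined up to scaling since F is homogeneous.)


F(4,1,5) ≡ 0 (mod 7); P is on the curve.

Evaluate F(4, 1, 5) term-by-term (mod 7).
  -3*X**2 ↦ -3·16·1·1 = -48
  -X*Y ↦ -1·4·1·1 = -4
  -3*X*Z ↦ -3·4·1·5 = -60
  2*Y**2 ↦ 2·1·1·1 = 2
  -2*Y*Z ↦ -2·1·1·5 = -10
  2*Z**2 ↦ 2·1·1·25 = 50
Sum: F(4, 1, 5) = (-48) + (-4) + (-60) + (2) + (-10) + (50) = -70.
Reducing mod 7: -70 ≡ 0 (mod 7).
Since F(a, b, c) ≡ 0 (mod 7), P lies on the curve.


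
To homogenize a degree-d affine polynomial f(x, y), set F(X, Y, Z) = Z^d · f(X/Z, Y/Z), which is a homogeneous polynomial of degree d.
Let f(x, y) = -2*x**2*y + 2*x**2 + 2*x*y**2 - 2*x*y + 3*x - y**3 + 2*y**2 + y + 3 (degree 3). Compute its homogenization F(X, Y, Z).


F(X, Y, Z) = -2*X**2*Y + 2*X**2*Z + 2*X*Y**2 - 2*X*Y*Z + 3*X*Z**2 - Y**3 + 2*Y**2*Z + Y*Z**2 + 3*Z**3

deg(f) = 3.
Substitute x = X/Z, y = Y/Z into f, then multiply by Z^3.
  monomial -2·x^2·y^1 ↦ -2·X^2·Y^1·Z^0.
  monomial 2·x^2·y^0 ↦ 2·X^2·Y^0·Z^1.
  monomial 2·x^1·y^2 ↦ 2·X^1·Y^2·Z^0.
  monomial -2·x^1·y^1 ↦ -2·X^1·Y^1·Z^1.
  monomial 3·x^1·y^0 ↦ 3·X^1·Y^0·Z^2.
  monomial -1·x^0·y^3 ↦ -1·X^0·Y^3·Z^0.
  monomial 2·x^0·y^2 ↦ 2·X^0·Y^2·Z^1.
  monomial 1·x^0·y^1 ↦ 1·X^0·Y^1·Z^2.
  monomial 3·x^0·y^0 ↦ 3·X^0·Y^0·Z^3.
Collecting: F(X, Y, Z) = -2*X**2*Y + 2*X**2*Z + 2*X*Y**2 - 2*X*Y*Z + 3*X*Z**2 - Y**3 + 2*Y**2*Z + Y*Z**2 + 3*Z**3.


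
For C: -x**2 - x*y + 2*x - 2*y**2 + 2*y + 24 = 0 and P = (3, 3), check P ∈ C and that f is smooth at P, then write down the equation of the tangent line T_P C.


Tangent line at P: -7*x - 13*y + 60 = 0.

Step 1: f(3, 3) = 0, so P lies on C.
Step 2: partial derivatives
  f_x(x, y) = -2*x - y + 2, f_y(x, y) = -x - 4*y + 2.
  f_x(P) = -7, f_y(P) = -13 (gradient nonzero, so P is smooth).
Step 3: tangent line at P: -7·(x − 3) + -13·(y − 3) = 0.
Expanding: -7*x - 13*y + 60 = 0.


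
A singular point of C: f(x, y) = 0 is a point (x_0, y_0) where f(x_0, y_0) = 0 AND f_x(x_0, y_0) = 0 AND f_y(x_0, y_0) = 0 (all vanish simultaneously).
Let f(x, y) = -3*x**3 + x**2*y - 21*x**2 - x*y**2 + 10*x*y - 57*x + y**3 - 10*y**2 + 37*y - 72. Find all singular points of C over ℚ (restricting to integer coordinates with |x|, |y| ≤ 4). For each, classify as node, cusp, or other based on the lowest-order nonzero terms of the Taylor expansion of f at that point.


Singular points: {(-2, 3)}; classification: cusp.

Compute partial derivatives:
  f_x = -9*x**2 + 2*x*y - 42*x - y**2 + 10*y - 57.
  f_y = x**2 - 2*x*y + 10*x + 3*y**2 - 20*y + 37.
Scan x_0 ∈ {−4, ..., 4}. For each x_0, f_y(x_0, y) is a polynomial in y; find its integer roots y ∈ {−4, ..., 4}, then test f_x and f at those candidates.
  x = -4: f_y(-4, y) = 3*y**2 - 12*y + 13; no integer root y with |y| ≤ 4.
  x = -3: f_y(-3, y) = 3*y**2 - 14*y + 16; vanishes at y ∈ {2}. (-3, 2): f_x = -8 ≠ 0.
  x = -2: f_y(-2, y) = 3*y**2 - 16*y + 21; vanishes at y ∈ {3}. (-2, 3): f_x = 0, f = 0 — SINGULAR.
  x = -1: f_y(-1, y) = 3*y**2 - 18*y + 28; no integer root y with |y| ≤ 4.
  x = 0: f_y(0, y) = 3*y**2 - 20*y + 37; no integer root y with |y| ≤ 4.
  x = 1: f_y(1, y) = 3*y**2 - 22*y + 48; no integer root y with |y| ≤ 4.
  x = 2: f_y(2, y) = 3*y**2 - 24*y + 61; no integer root y with |y| ≤ 4.
  x = 3: f_y(3, y) = 3*y**2 - 26*y + 76; no integer root y with |y| ≤ 4.
  x = 4: f_y(4, y) = 3*y**2 - 28*y + 93; no integer root y with |y| ≤ 4.
Only singular point on the grid: (-2, 3).
Classify: substitute x = -2 + u, y = 3 + v and expand: f = -3*u**3 + u**2*v - u*v**2 + v**3 + v**2.
No constant or linear terms (consistent with a singular point). Quadratic part: v**2. Cubic part: -3*u**3 + u**2*v - u*v**2 + v**3.
The quadratic part v**2 is a perfect square, so there is a single (double) tangent line v = 0, i.e. y = 3. Restricting the cubic part to that line (v = 0) leaves -3*u**3 ≠ 0, so f is not divisible by v and the branch is v² ≈ 3*u**3 to lowest order — this is a cusp.
Classification: cusp.


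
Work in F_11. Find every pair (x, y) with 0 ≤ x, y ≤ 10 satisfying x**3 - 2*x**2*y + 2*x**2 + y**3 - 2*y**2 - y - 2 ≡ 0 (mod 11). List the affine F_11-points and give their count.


Affine F_11-points: {(0, 8), (2, 5), (3, 8), (5, 1), (5, 6), (6, 0), (7, 6), (8, 0), (8, 4), (8, 9), (9, 6), (9, 9), (10, 9)}; count = 13.

For each of the 121 pairs (x, y) ∈ F_11², evaluate f(x, y) mod 11. Record the zeros.
  x = 0: [0↦9, 1↦7, 2↦7, 3↦4, 4↦4, 5↦2, 6↦4, 7↦5, 8↦0, 9↦6, 10↦7]  zeros at y ∈ {8}
  x = 1: [0↦1, 1↦8, 2↦6, 3↦1, 4↦10, 5↦6, 6↦6, 7↦5, 8↦9, 9↦2, 10↦1]  zeros at y ∈ ∅
  x = 2: [0↦3, 1↦4, 2↦7, 3↦7, 4↦10, 5↦0, 6↦5, 7↦9, 8↦7, 9↦5, 10↦9]  zeros at y ∈ {5}
  x = 3: [0↦10, 1↦1, 2↦5, 3↦6, 4↦10, 5↦1, 6↦7, 7↦1, 8↦0, 9↦10, 10↦4]  zeros at y ∈ {8}
  x = 4: [0↦6, 1↦5, 2↦6, 3↦4, 4↦5, 5↦4, 6↦7, 7↦9, 8↦5, 9↦1, 10↦3]  zeros at y ∈ ∅
  x = 5: [0↦8, 1↦0, 2↦5, 3↦7, 4↦1, 5↦4, 6↦0, 7↦6, 8↦6, 9↦6, 10↦1]  zeros at y ∈ {1, 6}
  x = 6: [0↦0, 1↦3, 2↦8, 3↦10, 4↦4, 5↦7, 6↦3, 7↦9, 8↦9, 9↦9, 10↦4]  zeros at y ∈ {0}
  x = 7: [0↦10, 1↦9, 2↦10, 3↦8, 4↦9, 5↦8, 6↦0, 7↦2, 8↦9, 9↦5, 10↦7]  zeros at y ∈ {6}
  x = 8: [0↦0, 1↦2, 2↦6, 3↦7, 4↦0, 5↦2, 6↦8, 7↦2, 8↦1, 9↦0, 10↦5]  zeros at y ∈ {0, 4, 9}
  x = 9: [0↦9, 1↦10, 2↦2, 3↦2, 4↦5, 5↦6, 6↦0, 7↦4, 8↦2, 9↦0, 10↦4]  zeros at y ∈ {6, 9}
  x = 10: [0↦10, 1↦6, 2↦4, 3↦10, 4↦8, 5↦4, 6↦4, 7↦3, 8↦7, 9↦0, 10↦10]  zeros at y ∈ {9}
Collecting zeros: affine points = {(0, 8), (2, 5), (3, 8), (5, 1), (5, 6), (6, 0), (7, 6), (8, 0), (8, 4), (8, 9), (9, 6), (9, 9), (10, 9)}.
Total count |C(F_11)_aff| = 13.


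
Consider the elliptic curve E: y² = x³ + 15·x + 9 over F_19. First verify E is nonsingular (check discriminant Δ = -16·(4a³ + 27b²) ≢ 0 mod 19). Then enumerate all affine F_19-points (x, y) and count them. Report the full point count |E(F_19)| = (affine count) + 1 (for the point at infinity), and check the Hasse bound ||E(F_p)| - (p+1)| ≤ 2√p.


Affine points = {(0, 3), (0, 16), (1, 5), (1, 14), (2, 3), (2, 16), (3, 9), (3, 10), (4, 0), (5, 0), (6, 7), (6, 12), (7, 1), (7, 18), (10, 0), (11, 2), (11, 17), (12, 6), (12, 13), (13, 8), (13, 11), (17, 3), (17, 16)}; affine count = 23; |E(F_19)| = 24.

Discriminant check: Δ ∝ 4a³ + 27b² = 4·15³ + 27·9² = 4·3375 + 27·81 ≡ 12 (mod 19). Nonzero ⇒ E is nonsingular.
For each x ∈ F_19, compute rhs = x³ + 15·x + 9 mod 19, then count y ∈ F_19 with y² ≡ rhs.
  x = 0: rhs = 9, matching y values: 3, 16 (2 points).
  x = 1: rhs = 6, matching y values: 5, 14 (2 points).
  x = 2: rhs = 9, matching y values: 3, 16 (2 points).
  x = 3: rhs = 5, matching y values: 9, 10 (2 points).
  x = 4: rhs = 0, matching y values: 0 (1 points).
  x = 5: rhs = 0, matching y values: 0 (1 points).
  x = 6: rhs = 11, matching y values: 7, 12 (2 points).
  x = 7: rhs = 1, matching y values: 1, 18 (2 points).
  x = 8: rhs = 14, matching y values: none (0 points).
  x = 9: rhs = 18, matching y values: none (0 points).
  x = 10: rhs = 0, matching y values: 0 (1 points).
  x = 11: rhs = 4, matching y values: 2, 17 (2 points).
  x = 12: rhs = 17, matching y values: 6, 13 (2 points).
  x = 13: rhs = 7, matching y values: 8, 11 (2 points).
  x = 14: rhs = 18, matching y values: none (0 points).
  x = 15: rhs = 18, matching y values: none (0 points).
  x = 16: rhs = 13, matching y values: none (0 points).
  x = 17: rhs = 9, matching y values: 3, 16 (2 points).
  x = 18: rhs = 12, matching y values: none (0 points).
Total affine count: 23.
Full point count |E(F_19)| = 23 + 1 = 24.
Hasse bound: |24 − (19+1)| = |4| = 4 ≤ 2√19 ≈ 8.7178 ✓.


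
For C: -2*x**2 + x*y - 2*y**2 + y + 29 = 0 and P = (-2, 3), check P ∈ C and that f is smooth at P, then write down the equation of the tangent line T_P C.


Tangent line at P: 11*x - 13*y + 61 = 0.

Step 1: f(-2, 3) = 0, so P lies on C.
Step 2: partial derivatives
  f_x(x, y) = -4*x + y, f_y(x, y) = x - 4*y + 1.
  f_x(P) = 11, f_y(P) = -13 (gradient nonzero, so P is smooth).
Step 3: tangent line at P: 11·(x − -2) + -13·(y − 3) = 0.
Expanding: 11*x - 13*y + 61 = 0.


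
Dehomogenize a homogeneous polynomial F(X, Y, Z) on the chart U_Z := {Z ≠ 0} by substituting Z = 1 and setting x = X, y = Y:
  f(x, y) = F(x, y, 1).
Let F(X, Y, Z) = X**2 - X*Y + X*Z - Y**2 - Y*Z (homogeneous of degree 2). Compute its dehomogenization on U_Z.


f(x, y) = x**2 - x*y + x - y**2 - y

On U_Z we set Z = 1. Each monomial c·X^i·Y^j·Z^k in F becomes c·x^i·y^j·1^k = c·x^i·y^j.
Substituting Z = 1: F(X, Y, 1) = x**2 - x*y + x - y**2 - y.
Note: deg(f) ≤ deg(F) = 2; strict inequality happens when F is divisible by Z (lost terms).


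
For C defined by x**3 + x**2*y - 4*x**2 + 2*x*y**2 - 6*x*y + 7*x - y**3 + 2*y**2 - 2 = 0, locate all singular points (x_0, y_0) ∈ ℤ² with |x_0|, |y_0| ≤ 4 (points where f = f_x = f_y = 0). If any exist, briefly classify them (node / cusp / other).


Singular points: {(1, 1)}; classification: cusp.

Compute partial derivatives:
  f_x = 3*x**2 + 2*x*y - 8*x + 2*y**2 - 6*y + 7.
  f_y = x**2 + 4*x*y - 6*x - 3*y**2 + 4*y.
Scan x_0 ∈ {−4, ..., 4}. For each x_0, f_y(x_0, y) is a polynomial in y; find its integer roots y ∈ {−4, ..., 4}, then test f_x and f at those candidates.
  x = -4: f_y(-4, y) = -3*y**2 - 12*y + 40; no integer root y with |y| ≤ 4.
  x = -3: f_y(-3, y) = -3*y**2 - 8*y + 27; no integer root y with |y| ≤ 4.
  x = -2: f_y(-2, y) = -3*y**2 - 4*y + 16; no integer root y with |y| ≤ 4.
  x = -1: f_y(-1, y) = 7 - 3*y**2; no integer root y with |y| ≤ 4.
  x = 0: f_y(0, y) = -3*y**2 + 4*y; vanishes at y ∈ {0}. (0, 0): f_x = 7 ≠ 0.
  x = 1: f_y(1, y) = -3*y**2 + 8*y - 5; vanishes at y ∈ {1}. (1, 1): f_x = 0, f = 0 — SINGULAR.
  x = 2: f_y(2, y) = -3*y**2 + 12*y - 8; no integer root y with |y| ≤ 4.
  x = 3: f_y(3, y) = -3*y**2 + 16*y - 9; no integer root y with |y| ≤ 4.
  x = 4: f_y(4, y) = -3*y**2 + 20*y - 8; no integer root y with |y| ≤ 4.
Only singular point on the grid: (1, 1).
Classify: substitute x = 1 + u, y = 1 + v and expand: f = u**3 + u**2*v + 2*u*v**2 - v**3 + v**2.
No constant or linear terms (consistent with a singular point). Quadratic part: v**2. Cubic part: u**3 + u**2*v + 2*u*v**2 - v**3.
The quadratic part v**2 is a perfect square, so there is a single (double) tangent line v = 0, i.e. y = 1. Restricting the cubic part to that line (v = 0) leaves u**3 ≠ 0, so f is not divisible by v and the branch is v² ≈ -u**3 to lowest order — this is a cusp.
Classification: cusp.
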